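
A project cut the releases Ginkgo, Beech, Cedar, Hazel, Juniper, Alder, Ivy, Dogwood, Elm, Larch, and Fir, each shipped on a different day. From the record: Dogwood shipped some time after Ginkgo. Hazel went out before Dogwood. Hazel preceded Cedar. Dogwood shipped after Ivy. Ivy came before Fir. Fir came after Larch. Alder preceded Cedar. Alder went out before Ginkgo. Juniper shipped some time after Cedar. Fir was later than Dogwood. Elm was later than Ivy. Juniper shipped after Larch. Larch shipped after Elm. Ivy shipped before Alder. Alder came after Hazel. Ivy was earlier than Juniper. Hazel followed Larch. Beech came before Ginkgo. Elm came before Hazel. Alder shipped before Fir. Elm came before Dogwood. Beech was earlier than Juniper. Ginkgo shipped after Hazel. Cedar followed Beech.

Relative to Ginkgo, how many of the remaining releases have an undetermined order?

Forced before Ginkgo: Alder, Beech, Elm, Hazel, Ivy, and Larch; forced after Ginkgo: Dogwood and Fir.
That leaves Cedar and Juniper with no forced order relative to Ginkgo — 2.

2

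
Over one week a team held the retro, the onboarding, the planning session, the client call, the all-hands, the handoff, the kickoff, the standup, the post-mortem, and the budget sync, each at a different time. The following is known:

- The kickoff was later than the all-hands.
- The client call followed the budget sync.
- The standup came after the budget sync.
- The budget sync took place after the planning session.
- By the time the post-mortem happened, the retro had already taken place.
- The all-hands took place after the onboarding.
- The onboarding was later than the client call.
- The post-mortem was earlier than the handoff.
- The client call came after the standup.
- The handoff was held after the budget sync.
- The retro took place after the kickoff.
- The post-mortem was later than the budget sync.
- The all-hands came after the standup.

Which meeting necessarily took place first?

the planning session

The planning session has a chain of constraints placing it before every other meeting, so the planning session must be first.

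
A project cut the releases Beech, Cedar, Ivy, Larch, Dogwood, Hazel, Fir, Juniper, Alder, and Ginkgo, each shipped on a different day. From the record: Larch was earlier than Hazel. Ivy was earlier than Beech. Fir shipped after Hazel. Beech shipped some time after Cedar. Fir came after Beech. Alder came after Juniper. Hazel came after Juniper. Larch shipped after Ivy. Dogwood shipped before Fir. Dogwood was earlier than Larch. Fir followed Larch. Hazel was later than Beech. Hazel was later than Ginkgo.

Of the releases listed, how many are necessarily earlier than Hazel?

Directly stated before Hazel: Beech, Ginkgo, Juniper, and Larch.
Cedar reaches Hazel via Cedar → Beech → Hazel.
Dogwood reaches Hazel via Dogwood → Larch → Hazel.
Ivy reaches Hazel via Ivy → Beech → Hazel.
No chain forces Alder (or any of the others) ahead of Hazel.
That's Beech, Cedar, Dogwood, Ginkgo, Ivy, Juniper, and Larch — 7 in all.

7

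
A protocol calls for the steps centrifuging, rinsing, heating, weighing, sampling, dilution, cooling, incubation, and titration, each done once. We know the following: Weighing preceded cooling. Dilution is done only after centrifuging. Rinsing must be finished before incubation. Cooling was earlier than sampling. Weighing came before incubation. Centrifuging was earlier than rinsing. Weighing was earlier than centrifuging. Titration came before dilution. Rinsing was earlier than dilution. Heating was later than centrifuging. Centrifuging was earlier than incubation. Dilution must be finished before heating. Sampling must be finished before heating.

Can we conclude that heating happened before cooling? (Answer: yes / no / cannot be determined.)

no

Tracing the constraints gives cooling → sampling → heating, so cooling must come before heating.
That means heating cannot be before cooling.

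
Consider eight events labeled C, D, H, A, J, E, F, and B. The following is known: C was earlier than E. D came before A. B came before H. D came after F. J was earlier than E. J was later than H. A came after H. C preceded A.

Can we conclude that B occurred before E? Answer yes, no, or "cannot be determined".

Chain the constraints: B → H → J → E. Each link is directly stated, so B comes before E.

yes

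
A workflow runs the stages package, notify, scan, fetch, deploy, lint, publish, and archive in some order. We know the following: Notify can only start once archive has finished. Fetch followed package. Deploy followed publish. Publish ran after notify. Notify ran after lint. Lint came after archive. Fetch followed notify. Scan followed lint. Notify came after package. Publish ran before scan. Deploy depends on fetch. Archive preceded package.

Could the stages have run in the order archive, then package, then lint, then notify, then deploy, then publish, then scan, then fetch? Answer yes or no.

no

The constraints require publish before deploy, but in the proposed sequence deploy appears ahead of publish. That one violation is enough.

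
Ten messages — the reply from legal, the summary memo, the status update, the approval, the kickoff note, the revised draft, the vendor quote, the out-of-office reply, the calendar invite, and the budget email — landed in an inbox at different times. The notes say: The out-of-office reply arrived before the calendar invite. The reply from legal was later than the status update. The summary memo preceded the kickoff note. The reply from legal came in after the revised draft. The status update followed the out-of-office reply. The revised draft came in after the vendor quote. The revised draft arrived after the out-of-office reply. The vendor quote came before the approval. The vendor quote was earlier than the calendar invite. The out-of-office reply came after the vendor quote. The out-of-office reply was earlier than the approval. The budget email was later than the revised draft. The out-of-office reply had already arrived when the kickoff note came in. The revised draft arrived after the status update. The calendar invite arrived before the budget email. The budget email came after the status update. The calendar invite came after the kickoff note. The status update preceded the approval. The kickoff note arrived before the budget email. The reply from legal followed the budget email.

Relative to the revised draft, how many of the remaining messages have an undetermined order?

4

Forced before the revised draft: the out-of-office reply, the status update, and the vendor quote; forced after the revised draft: the budget email and the reply from legal.
That leaves the approval, the calendar invite, the kickoff note, and the summary memo with no forced order relative to the revised draft — 4.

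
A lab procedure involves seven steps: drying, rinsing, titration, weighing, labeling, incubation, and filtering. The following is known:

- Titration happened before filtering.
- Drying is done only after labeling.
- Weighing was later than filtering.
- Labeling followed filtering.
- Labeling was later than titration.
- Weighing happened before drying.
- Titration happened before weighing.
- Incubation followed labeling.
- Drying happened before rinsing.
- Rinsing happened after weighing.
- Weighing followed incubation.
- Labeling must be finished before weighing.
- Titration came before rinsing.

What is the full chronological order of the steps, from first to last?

The constraints fix every adjacent pair, so only one ordering works:
titration → filtering → labeling → incubation → weighing → drying → rinsing.

titration, filtering, labeling, incubation, weighing, drying, rinsing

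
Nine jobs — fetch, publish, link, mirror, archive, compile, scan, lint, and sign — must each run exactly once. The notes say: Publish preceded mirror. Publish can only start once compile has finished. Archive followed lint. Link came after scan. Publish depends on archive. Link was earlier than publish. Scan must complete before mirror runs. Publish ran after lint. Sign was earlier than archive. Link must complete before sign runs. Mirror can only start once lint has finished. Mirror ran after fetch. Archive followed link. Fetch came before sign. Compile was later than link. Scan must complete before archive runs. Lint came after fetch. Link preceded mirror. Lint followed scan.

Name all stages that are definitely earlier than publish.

Directly stated before publish: archive, compile, link, and lint.
Fetch reaches publish via fetch → lint → publish.
Scan reaches publish via scan → link → publish.
Sign reaches publish via sign → archive → publish.

archive, compile, fetch, link, lint, scan, sign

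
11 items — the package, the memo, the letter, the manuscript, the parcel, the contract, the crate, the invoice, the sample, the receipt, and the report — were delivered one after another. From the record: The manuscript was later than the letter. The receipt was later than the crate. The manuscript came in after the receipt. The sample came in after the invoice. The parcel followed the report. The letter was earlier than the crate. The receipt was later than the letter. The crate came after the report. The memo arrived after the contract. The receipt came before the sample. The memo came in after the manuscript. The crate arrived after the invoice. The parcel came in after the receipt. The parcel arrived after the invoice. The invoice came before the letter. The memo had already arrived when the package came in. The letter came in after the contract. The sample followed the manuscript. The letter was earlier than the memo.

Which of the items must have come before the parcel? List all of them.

Directly stated before the parcel: the invoice, the receipt, and the report.
The contract reaches the parcel via the contract → the letter → the receipt → the parcel.
The crate reaches the parcel via the crate → the receipt → the parcel.
The letter reaches the parcel via the letter → the receipt → the parcel.

the contract, the crate, the invoice, the letter, the receipt, the report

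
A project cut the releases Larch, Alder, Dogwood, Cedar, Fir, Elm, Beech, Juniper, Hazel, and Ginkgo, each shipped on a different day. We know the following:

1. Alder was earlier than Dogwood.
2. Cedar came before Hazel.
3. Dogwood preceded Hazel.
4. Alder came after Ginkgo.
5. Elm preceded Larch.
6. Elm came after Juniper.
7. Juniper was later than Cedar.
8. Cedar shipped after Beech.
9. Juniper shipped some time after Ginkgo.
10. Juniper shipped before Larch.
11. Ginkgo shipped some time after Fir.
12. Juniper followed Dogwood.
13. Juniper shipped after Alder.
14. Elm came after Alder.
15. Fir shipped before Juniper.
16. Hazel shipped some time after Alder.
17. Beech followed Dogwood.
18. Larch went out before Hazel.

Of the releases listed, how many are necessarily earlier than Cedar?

5

Directly stated before Cedar: Beech.
Alder reaches Cedar via Alder → Dogwood → Beech → Cedar.
Dogwood reaches Cedar via Dogwood → Beech → Cedar.
Fir reaches Cedar via Fir → Ginkgo → Alder → Dogwood → Beech → Cedar.
Likewise Ginkgo reaches Cedar by chaining the stated constraints.
No chain forces Juniper (or any of the others) ahead of Cedar.
That's Alder, Beech, Dogwood, Fir, and Ginkgo — 5 in all.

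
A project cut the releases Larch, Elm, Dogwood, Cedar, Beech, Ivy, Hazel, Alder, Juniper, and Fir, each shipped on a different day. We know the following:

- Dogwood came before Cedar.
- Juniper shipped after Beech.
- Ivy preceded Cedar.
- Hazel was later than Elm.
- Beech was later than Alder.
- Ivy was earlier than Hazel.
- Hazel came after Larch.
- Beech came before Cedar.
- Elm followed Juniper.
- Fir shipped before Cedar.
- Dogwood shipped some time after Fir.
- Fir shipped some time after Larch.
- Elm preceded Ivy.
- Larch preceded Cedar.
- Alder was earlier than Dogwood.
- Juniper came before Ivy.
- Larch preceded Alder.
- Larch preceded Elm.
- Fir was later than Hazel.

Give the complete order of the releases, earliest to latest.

The constraints fix every adjacent pair, so only one ordering works:
Larch → Alder → Beech → Juniper → Elm → Ivy → Hazel → Fir → Dogwood → Cedar.

Larch, Alder, Beech, Juniper, Elm, Ivy, Hazel, Fir, Dogwood, Cedar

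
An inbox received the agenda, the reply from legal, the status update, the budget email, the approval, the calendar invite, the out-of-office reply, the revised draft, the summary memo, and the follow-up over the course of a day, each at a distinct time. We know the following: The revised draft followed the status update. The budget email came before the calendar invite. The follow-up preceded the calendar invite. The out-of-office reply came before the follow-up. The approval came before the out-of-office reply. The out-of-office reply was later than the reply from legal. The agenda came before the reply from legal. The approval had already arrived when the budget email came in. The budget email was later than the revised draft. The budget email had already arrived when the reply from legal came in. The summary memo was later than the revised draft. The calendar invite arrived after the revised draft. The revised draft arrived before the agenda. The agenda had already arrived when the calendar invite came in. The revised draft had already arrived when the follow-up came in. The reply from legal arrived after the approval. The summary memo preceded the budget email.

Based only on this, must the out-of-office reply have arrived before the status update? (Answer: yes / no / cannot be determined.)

no

Tracing the constraints gives the status update → the revised draft → the budget email → the reply from legal → the out-of-office reply, so the status update must come before the out-of-office reply.
That means the out-of-office reply cannot be before the status update.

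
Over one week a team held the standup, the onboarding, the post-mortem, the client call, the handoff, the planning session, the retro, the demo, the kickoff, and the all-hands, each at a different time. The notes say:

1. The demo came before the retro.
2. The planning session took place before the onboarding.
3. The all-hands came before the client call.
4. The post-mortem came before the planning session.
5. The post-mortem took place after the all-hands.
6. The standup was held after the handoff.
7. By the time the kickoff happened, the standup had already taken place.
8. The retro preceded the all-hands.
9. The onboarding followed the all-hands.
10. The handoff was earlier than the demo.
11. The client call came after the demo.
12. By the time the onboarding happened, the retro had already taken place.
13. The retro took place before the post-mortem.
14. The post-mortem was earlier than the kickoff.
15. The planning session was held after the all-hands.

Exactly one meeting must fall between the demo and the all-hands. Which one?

Tracing the constraints gives the demo → the retro → the all-hands, so the retro sits after the demo and before the all-hands.
No other meeting is forced both after the demo and before the all-hands.

the retro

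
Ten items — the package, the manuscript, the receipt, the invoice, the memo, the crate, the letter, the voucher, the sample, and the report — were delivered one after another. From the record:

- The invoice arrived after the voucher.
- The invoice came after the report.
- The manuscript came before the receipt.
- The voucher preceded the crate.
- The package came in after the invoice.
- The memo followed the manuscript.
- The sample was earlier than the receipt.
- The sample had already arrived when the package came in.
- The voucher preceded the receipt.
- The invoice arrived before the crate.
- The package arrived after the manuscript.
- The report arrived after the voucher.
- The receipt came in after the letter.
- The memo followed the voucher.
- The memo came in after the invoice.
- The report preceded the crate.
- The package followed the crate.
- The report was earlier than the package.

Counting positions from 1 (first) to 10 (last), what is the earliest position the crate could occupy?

4

The invoice, the report, and the voucher must all come before the crate — 3 forced predecessors.
Nothing else is forced ahead of the crate, so its earliest slot is position 3 + 1 = 4.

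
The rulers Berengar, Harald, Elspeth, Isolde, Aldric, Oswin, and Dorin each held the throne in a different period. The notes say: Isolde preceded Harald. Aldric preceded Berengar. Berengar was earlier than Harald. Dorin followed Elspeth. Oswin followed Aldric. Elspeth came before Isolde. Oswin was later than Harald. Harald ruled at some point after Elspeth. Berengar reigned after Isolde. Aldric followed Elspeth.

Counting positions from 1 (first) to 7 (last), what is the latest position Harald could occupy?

Harald must come before Oswin — 1 ruler forced after them.
Everything else can be placed before Harald in some valid order, so Harald can sit as late as position 7 − 1 = 6.

6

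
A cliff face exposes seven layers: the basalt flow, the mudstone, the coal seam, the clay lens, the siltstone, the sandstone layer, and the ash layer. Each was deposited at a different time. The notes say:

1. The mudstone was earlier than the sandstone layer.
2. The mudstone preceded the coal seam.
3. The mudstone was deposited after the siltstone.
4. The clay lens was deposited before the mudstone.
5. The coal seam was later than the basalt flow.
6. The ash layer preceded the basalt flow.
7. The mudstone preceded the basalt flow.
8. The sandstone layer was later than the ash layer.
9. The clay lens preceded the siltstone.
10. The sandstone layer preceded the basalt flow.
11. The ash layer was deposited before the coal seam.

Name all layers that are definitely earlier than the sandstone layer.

the ash layer, the clay lens, the mudstone, the siltstone

Directly stated before the sandstone layer: the ash layer and the mudstone.
The clay lens reaches the sandstone layer via the clay lens → the mudstone → the sandstone layer.
The siltstone reaches the sandstone layer via the siltstone → the mudstone → the sandstone layer.
No chain forces the basalt flow (or any of the others) ahead of the sandstone layer.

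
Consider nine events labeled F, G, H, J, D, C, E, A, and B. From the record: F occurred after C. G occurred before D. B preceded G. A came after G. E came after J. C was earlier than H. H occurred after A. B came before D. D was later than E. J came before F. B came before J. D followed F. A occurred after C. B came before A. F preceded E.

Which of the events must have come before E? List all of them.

Directly stated before E: F and J.
B reaches E via B → J → E.
C reaches E via C → F → E.

B, C, F, J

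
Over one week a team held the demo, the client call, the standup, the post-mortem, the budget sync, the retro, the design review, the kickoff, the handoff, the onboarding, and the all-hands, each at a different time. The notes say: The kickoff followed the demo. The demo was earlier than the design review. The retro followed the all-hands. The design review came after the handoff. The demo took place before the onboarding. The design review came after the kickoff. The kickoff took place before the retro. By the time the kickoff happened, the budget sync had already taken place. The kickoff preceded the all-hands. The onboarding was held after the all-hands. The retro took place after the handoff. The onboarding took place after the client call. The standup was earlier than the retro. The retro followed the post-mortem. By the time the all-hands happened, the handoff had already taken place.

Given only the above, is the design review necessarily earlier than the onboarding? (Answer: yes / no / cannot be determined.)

cannot be determined

No chain of stated constraints runs from the design review to the onboarding, and none runs from the onboarding to the design review either.
So the relative order of the design review and the onboarding is not fixed by the given facts.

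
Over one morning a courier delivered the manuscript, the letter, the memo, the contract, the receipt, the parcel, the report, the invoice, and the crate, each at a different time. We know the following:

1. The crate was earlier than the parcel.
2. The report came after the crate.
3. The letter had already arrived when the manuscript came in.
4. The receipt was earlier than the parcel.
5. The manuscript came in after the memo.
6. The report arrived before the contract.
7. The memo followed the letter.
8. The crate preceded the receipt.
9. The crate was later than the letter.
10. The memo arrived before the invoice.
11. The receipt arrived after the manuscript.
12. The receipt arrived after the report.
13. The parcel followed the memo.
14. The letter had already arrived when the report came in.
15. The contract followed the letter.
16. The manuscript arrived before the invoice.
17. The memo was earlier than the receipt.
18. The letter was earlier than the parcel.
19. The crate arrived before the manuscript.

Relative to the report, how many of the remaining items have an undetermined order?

3

Forced before the report: the crate and the letter; forced after the report: the contract, the parcel, and the receipt.
That leaves the invoice, the manuscript, and the memo with no forced order relative to the report — 3.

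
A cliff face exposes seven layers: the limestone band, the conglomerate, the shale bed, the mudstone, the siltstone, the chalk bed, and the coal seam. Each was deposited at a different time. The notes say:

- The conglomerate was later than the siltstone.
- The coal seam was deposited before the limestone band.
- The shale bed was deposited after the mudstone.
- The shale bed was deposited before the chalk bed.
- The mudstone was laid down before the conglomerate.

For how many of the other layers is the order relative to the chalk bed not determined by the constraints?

Forced before the chalk bed: the mudstone and the shale bed.
That leaves the coal seam, the conglomerate, the limestone band, and the siltstone with no forced order relative to the chalk bed — 4.

4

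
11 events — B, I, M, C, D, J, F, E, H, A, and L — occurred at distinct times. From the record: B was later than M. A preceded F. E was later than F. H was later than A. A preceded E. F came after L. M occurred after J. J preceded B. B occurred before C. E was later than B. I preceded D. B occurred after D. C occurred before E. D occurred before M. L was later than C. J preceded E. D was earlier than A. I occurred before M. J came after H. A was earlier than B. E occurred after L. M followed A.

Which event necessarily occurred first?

I has a chain of constraints placing it before every other event, so I must be first.

I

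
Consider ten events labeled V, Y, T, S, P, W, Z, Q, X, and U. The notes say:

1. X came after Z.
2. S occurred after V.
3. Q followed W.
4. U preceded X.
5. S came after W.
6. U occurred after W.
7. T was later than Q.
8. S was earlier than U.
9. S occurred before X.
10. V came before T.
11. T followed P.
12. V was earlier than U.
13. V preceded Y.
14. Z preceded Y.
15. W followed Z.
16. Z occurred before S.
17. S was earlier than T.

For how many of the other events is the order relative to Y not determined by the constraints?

Forced before Y: V and Z.
That leaves P, Q, S, T, U, W, and X with no forced order relative to Y — 7.

7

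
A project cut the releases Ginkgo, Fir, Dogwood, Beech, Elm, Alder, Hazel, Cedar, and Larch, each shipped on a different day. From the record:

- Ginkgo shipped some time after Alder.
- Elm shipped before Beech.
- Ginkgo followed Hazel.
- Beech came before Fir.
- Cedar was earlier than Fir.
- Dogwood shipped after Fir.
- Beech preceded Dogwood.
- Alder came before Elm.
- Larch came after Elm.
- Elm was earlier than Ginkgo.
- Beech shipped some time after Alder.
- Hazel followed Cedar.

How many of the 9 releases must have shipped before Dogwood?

Directly stated before Dogwood: Beech and Fir.
Alder reaches Dogwood via Alder → Beech → Dogwood.
Cedar reaches Dogwood via Cedar → Fir → Dogwood.
Elm reaches Dogwood via Elm → Beech → Dogwood.
No chain forces Hazel (or any of the others) ahead of Dogwood.
That's Alder, Beech, Cedar, Elm, and Fir — 5 in all.

5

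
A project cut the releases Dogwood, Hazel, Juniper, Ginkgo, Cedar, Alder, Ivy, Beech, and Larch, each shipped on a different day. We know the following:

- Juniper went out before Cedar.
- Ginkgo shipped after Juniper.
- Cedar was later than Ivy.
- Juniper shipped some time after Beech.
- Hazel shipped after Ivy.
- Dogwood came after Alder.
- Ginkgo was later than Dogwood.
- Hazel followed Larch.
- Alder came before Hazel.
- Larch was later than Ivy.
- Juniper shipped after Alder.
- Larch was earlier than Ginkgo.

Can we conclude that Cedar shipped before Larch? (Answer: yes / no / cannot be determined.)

cannot be determined

No chain of stated constraints runs from Cedar to Larch, and none runs from Larch to Cedar either.
So the relative order of Cedar and Larch is not fixed by the given facts.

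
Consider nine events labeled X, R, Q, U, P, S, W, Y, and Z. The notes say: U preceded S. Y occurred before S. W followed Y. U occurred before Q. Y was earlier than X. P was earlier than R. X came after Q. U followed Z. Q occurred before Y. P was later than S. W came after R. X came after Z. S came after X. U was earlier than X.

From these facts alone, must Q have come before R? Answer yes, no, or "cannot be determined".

yes

Chain the constraints: Q → Y → S → P → R. Each link is directly stated, so Q comes before R.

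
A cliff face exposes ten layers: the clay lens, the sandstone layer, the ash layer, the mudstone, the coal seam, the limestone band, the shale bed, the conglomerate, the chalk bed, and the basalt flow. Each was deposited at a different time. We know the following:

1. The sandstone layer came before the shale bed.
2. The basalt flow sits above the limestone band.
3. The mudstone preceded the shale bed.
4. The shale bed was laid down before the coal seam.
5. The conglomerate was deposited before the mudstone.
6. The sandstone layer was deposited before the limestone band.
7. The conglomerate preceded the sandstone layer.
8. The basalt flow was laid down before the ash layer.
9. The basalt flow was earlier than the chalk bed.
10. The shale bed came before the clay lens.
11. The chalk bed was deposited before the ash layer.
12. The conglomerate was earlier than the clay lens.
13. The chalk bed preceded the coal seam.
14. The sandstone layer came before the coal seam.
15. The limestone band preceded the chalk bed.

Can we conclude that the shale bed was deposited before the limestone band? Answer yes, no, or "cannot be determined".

No chain of stated constraints runs from the shale bed to the limestone band, and none runs from the limestone band to the shale bed either.
So the relative order of the shale bed and the limestone band is not fixed by the given facts.

cannot be determined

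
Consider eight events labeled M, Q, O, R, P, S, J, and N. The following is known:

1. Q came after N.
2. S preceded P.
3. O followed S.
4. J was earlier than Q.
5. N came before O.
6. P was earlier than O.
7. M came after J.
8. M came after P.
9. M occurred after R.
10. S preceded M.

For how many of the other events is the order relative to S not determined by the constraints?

Forced after S: M, O, and P.
That leaves J, N, Q, and R with no forced order relative to S — 4.

4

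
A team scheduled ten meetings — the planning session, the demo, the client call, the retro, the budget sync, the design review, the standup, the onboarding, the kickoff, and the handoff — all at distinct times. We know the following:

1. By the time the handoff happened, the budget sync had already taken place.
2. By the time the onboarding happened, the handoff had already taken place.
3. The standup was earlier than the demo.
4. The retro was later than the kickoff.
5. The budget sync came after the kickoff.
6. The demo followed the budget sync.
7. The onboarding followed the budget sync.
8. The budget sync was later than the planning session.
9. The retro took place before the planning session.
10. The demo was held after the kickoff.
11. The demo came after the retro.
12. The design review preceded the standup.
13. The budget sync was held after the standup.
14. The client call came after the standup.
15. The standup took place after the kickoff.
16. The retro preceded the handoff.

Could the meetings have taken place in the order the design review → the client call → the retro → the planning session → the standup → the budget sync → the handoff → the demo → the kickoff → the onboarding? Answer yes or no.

no

The constraints require the kickoff before the retro, but in the proposed sequence the retro appears ahead of the kickoff. That one violation is enough.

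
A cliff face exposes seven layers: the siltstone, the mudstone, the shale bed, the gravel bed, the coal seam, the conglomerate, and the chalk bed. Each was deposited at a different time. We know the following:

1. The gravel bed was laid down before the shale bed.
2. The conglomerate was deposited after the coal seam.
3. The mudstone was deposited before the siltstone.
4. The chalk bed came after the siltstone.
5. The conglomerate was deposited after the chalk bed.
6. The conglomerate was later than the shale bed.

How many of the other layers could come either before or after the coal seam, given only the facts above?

Forced after the coal seam: the conglomerate.
That leaves the chalk bed, the gravel bed, the mudstone, the shale bed, and the siltstone with no forced order relative to the coal seam — 5.

5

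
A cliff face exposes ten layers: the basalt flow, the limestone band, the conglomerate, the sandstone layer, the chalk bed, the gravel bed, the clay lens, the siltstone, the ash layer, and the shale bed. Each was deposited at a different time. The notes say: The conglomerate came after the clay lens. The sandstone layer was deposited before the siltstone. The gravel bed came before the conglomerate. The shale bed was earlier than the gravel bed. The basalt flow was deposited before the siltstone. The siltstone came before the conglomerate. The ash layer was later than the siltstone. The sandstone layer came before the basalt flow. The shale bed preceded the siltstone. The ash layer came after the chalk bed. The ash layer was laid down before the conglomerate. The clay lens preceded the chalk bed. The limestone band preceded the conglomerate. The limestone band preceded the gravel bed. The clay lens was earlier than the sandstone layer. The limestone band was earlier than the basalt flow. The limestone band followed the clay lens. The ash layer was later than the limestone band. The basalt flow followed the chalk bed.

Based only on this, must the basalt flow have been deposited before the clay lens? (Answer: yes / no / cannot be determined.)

Tracing the constraints gives the clay lens → the sandstone layer → the basalt flow, so the clay lens must come before the basalt flow.
That means the basalt flow cannot be before the clay lens.

no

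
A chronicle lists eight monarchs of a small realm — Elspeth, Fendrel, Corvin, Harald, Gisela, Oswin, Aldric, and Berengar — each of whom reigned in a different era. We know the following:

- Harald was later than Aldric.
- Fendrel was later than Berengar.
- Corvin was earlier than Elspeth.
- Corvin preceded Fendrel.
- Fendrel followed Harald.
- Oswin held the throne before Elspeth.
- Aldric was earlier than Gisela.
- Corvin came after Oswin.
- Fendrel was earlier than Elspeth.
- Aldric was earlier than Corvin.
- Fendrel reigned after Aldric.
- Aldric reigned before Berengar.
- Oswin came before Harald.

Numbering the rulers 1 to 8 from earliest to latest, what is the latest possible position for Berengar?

Berengar must come before Elspeth and Fendrel — 2 rulers forced after them.
Everything else can be placed before Berengar in some valid order, so Berengar can sit as late as position 8 − 2 = 6.

6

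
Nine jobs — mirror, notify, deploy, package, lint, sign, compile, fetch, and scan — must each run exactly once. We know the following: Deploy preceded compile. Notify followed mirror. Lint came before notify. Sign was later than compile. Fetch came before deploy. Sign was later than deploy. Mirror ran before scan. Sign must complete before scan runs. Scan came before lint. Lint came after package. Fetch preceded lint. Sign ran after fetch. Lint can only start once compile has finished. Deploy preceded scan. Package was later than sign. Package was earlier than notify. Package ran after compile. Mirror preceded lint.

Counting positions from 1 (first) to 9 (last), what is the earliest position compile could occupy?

Deploy and fetch must both come before compile — 2 forced predecessors.
Nothing else is forced ahead of compile, so its earliest slot is position 2 + 1 = 3.

3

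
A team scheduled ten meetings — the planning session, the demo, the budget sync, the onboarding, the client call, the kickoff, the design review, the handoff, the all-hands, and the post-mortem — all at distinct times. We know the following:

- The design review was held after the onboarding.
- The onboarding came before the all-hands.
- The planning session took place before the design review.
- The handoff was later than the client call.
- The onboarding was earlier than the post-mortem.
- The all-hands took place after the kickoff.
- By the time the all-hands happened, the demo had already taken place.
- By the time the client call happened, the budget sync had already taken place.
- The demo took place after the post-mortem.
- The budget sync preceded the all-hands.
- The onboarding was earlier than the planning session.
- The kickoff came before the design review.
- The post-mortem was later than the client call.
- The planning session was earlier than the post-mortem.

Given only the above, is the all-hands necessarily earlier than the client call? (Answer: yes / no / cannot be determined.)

no

Tracing the constraints gives the client call → the post-mortem → the demo → the all-hands, so the client call must come before the all-hands.
That means the all-hands cannot be before the client call.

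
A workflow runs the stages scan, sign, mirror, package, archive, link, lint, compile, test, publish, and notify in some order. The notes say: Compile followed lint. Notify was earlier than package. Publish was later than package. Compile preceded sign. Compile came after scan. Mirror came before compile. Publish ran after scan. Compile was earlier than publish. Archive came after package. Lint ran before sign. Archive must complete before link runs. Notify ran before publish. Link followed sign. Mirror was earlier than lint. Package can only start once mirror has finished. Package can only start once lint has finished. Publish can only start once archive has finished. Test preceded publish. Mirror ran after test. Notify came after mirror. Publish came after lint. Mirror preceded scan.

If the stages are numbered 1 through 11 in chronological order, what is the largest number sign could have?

10

Sign must come before link — 1 stage forced after it.
Everything else can be placed before sign in some valid order, so sign can sit as late as position 11 − 1 = 10.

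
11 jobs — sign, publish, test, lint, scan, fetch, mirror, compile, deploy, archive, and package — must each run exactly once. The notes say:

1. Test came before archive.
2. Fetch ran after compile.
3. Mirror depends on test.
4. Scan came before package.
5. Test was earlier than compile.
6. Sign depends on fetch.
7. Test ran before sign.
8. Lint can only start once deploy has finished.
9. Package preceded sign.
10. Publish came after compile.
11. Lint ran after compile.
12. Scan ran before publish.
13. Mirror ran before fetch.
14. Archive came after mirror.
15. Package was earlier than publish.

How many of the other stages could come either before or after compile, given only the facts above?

Forced before compile: test; forced after compile: fetch, lint, publish, and sign.
That leaves archive, deploy, mirror, package, and scan with no forced order relative to compile — 5.

5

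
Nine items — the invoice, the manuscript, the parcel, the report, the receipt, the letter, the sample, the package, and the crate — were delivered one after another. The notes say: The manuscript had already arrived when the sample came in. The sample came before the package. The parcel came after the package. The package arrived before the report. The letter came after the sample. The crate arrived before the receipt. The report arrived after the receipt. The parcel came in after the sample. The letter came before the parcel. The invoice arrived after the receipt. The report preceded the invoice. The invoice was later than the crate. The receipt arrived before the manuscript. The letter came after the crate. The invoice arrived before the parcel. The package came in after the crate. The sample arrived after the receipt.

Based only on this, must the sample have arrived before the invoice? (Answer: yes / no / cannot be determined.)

Chain the constraints: the sample → the package → the report → the invoice. Each link is directly stated, so the sample comes before the invoice.

yes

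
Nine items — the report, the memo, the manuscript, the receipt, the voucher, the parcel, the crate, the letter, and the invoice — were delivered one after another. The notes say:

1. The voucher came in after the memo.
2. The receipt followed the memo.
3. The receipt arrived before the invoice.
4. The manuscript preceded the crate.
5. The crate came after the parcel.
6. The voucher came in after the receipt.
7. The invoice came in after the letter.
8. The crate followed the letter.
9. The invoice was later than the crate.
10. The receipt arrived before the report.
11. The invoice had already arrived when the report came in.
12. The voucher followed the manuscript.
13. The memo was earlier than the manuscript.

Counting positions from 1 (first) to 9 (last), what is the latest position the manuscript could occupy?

5

The manuscript must come before the crate, the invoice, the report, and the voucher — 4 items forced after it.
Everything else can be placed before the manuscript in some valid order, so the manuscript can sit as late as position 9 − 4 = 5.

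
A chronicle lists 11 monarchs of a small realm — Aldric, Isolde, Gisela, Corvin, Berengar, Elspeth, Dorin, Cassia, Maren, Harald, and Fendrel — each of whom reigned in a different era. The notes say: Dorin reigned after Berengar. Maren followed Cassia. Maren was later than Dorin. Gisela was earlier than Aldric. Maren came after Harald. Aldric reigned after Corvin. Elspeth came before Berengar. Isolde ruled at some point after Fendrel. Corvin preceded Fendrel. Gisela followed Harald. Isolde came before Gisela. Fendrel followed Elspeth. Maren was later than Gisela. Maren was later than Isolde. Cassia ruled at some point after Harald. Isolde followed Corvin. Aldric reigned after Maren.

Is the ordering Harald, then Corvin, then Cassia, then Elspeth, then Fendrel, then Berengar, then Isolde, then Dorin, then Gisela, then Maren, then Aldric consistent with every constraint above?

yes

Check each stated constraint against the proposed order — e.g. Harald is ahead of Maren; Corvin is ahead of Aldric. Every pair is in the required order; nothing is violated.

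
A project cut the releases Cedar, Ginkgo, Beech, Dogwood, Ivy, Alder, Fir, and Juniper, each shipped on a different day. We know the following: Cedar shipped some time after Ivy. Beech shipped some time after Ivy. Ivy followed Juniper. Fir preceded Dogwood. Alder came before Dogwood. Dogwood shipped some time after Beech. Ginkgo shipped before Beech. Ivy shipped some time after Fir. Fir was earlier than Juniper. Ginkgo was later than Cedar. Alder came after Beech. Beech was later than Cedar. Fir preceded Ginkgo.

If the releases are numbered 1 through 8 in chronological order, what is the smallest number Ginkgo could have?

Cedar, Fir, Ivy, and Juniper must all come before Ginkgo — 4 forced predecessors.
Nothing else is forced ahead of Ginkgo, so its earliest slot is position 4 + 1 = 5.

5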